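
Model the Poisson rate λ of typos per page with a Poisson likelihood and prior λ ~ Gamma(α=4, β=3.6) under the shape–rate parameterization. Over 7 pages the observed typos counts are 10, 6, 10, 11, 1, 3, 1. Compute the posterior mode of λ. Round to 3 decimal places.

Σxᵢ = 10+6+10+11+1+3+1 = 42, with n = 7.
Posterior ∝ λ^3e^(−3.6λ) · λ^42e^(−7λ) = λ^45e^(−10.6λ), i.e. Gamma(shape=46, rate=10.6).
The mode of a Gamma(a, b) with a ≥ 1 (shape–rate) is (a−1)/b = 45/10.6 ≈ 4.245.

λ̂_MAP = 4.245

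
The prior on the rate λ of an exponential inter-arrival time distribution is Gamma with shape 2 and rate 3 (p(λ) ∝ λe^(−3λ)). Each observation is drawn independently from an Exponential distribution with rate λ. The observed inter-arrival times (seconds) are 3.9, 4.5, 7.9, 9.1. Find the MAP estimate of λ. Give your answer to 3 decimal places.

The Exponential(rate=λ) likelihood is ∝ λ^n e^(−λΣtᵢ). Here n = 4 and Σtᵢ = 3.9 + 4.5 + 7.9 + 9.1 = 25.4.
Posterior ∝ λe^(−3λ) · λ^4e^(−25.4λ) = λ^5e^(−28.4λ), i.e. Gamma(6, 28.4).
Mode = (a−1)/b = 5/28.4 ≈ 0.176.

λ̂_MAP = 0.176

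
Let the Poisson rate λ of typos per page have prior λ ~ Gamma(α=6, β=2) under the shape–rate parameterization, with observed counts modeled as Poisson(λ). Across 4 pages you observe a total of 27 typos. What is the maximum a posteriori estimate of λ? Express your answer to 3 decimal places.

λ̂_MAP = 5.333

Σxᵢ = 27, n = 4.
Posterior ∝ λ^5e^(−2λ) · λ^27e^(−4λ) = λ^32e^(−6λ), i.e. Gamma(shape=33, rate=6).
The mode of a Gamma(a, b) with a ≥ 1 (shape–rate) is (a−1)/b = 32/6 ≈ 5.333.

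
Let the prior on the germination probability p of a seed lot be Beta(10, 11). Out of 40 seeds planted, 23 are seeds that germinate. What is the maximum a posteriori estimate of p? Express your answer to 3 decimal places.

p̂_MAP = 0.542

Prior: Beta(10, 11).
Data: 23 successes in 40 trials. The binomial likelihood contributes p^23(1−p)^17, so the posterior is Beta(10+23, 11+17) = Beta(33, 28).
For Beta(a, b) with a, b > 1 the mode is (a−1)/(a+b−2) = 32/59 ≈ 0.542.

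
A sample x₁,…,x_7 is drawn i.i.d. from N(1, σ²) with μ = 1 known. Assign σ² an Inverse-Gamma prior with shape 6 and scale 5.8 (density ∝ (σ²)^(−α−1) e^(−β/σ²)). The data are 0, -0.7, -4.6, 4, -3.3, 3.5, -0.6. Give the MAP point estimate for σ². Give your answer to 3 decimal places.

σ̂²_MAP = 3.960

Sum of squared deviations about the known mean: SS = (0−1)² + (-0.7−1)² + (-4.6−1)² + (4−1)² + (-3.3−1)² + (3.5−1)² + (-0.6−1)² = 71.55.
The Normal likelihood contributes (σ²)^(−n/2) exp(−SS/(2σ²)), so the posterior is Inverse-Gamma(α + n/2, β + SS/2) = Inverse-Gamma(9.5, 41.575).
The mode of Inverse-Gamma(a, b) is b/(a+1) = 41.575/10.5 ≈ 3.960.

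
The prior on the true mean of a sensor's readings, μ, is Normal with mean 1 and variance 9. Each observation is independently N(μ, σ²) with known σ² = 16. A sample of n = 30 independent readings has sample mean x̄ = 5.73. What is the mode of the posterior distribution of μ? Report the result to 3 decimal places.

n = 30, x̄ = 5.73.
For a Normal prior and Normal likelihood with known variance, the posterior is Normal; its mode equals its mean, the precision-weighted average.
Prior precision 1/σ₀² = 1/9; data precision n/σ² = 30/16 = 1.875.
μ̂ = ((1/9)·1 + 1.875·5.73) / (1/9 + 1.875) = (15631/1440)/(143/72) = 1421/260 ≈ 5.465.

μ̂_MAP = 5.465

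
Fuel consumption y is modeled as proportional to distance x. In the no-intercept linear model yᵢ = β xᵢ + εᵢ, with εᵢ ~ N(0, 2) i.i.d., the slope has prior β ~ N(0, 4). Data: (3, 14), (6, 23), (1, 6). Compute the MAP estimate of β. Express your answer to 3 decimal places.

log p(β | y) = −Σ(yᵢ − βxᵢ)²/(2·2) − β²/(2·4) + const.
Setting the derivative to zero: Σxᵢ(yᵢ − βxᵢ)/2 − β/4 = 0, so β = Σxᵢyᵢ / (Σxᵢ² + σ²/τ²).
Σxᵢyᵢ = 3·14 + 6·23 + 1·6 = 186; Σxᵢ² = 46; σ²/τ² = 0.5.
β̂_MAP = 186 / (46 + 0.5) = 186/46.5 ≈ 4.000.

β̂_MAP = 4.000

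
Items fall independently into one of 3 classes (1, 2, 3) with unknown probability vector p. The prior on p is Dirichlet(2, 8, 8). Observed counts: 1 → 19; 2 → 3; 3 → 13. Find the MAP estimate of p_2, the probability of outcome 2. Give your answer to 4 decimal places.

The posterior is Dirichlet(αᵢ + nᵢ) = Dirichlet(21, 11, 21).
For a Dirichlet(a₁,…,a_K) with all aᵢ > 1, the mode has j-th component (aⱼ − 1)/(Σaᵢ − K).
Here Σaᵢ = 53 and K = 3, so p_2 = (11 − 1)/(53 − 3) = 10/50 ≈ 0.2000.

MAP estimate: 0.2000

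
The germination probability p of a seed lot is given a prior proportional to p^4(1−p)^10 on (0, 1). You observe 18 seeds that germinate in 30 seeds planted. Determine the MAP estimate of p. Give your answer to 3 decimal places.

p̂_MAP = 0.500

The prior density ∝ p^4(1−p)^10 is the kernel of Beta(5, 11).
Data: 18 successes in 30 trials. The binomial likelihood contributes p^18(1−p)^12, so the posterior is Beta(5+18, 11+12) = Beta(23, 23).
For Beta(a, b) with a, b > 1 the mode is (a−1)/(a+b−2) = 22/44 ≈ 0.500.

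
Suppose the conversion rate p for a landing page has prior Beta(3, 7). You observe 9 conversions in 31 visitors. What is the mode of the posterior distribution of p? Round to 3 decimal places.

p̂_MAP = 0.282

Prior: Beta(3, 7).
Data: 9 successes in 31 trials. The binomial likelihood contributes p^9(1−p)^22, so the posterior is Beta(3+9, 7+22) = Beta(12, 29).
For Beta(a, b) with a, b > 1 the mode is (a−1)/(a+b−2) = 11/39 ≈ 0.282.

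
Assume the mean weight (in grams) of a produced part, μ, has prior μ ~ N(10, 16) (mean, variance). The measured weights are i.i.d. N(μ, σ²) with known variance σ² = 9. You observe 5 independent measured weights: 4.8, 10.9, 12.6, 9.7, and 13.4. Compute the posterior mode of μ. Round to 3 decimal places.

μ̂_MAP = 10.252

n = 5; x̄ = (4.8 + 10.9 + 12.6 + 9.7 + 13.4)/5 = 51.4/5 = 10.28.
For a Normal prior and Normal likelihood with known variance, the posterior is Normal; its mode equals its mean, the precision-weighted average.
Prior precision 1/σ₀² = 1/16 = 0.0625; data precision n/σ² = 5/9.
μ̂ = (0.0625·10 + (5/9)·10.28) / (0.0625 + 5/9) = (2281/360)/(89/144) = 4562/445 ≈ 10.252.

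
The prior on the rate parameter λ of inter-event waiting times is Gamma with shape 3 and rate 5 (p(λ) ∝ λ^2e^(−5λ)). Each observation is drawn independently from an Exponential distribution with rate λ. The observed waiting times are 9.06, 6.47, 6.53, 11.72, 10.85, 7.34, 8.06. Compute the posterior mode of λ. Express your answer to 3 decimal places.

λ̂_MAP = 0.138

The Exponential(rate=λ) likelihood is ∝ λ^n e^(−λΣtᵢ). Here n = 7 and Σtᵢ = 9.06 + 6.47 + 6.53 + 11.72 + 10.85 + 7.34 + 8.06 = 60.03.
Posterior ∝ λ^2e^(−5λ) · λ^7e^(−60.03λ) = λ^9e^(−65.03λ), i.e. Gamma(10, 65.03).
Mode = (a−1)/b = 9/65.03 ≈ 0.138.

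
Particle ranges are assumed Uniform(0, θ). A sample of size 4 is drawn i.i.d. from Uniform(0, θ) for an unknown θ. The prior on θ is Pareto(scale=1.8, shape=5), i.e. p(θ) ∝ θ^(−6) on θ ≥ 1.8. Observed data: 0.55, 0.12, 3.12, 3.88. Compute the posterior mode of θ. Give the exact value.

θ̂_MAP = 3.88

The Uniform(0, θ) likelihood is θ^(−n) for θ ≥ max(xᵢ), zero otherwise. Here max(xᵢ) = 3.88.
Posterior ∝ θ^(−6) · θ^(−4) = θ^(−10) on θ ≥ max(1.8, 3.88) = 3.88.
This density is strictly decreasing in θ, so the posterior mode lies at the lower boundary of the support.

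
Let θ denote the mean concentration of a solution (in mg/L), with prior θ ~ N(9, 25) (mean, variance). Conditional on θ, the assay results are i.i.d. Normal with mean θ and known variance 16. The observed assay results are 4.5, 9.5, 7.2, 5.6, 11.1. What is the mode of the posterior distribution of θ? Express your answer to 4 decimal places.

θ̂_MAP = 7.7411

n = 5; x̄ = (4.5 + 9.5 + 7.2 + 5.6 + 11.1)/5 = 37.9/5 = 7.58.
For a Normal prior and Normal likelihood with known variance, the posterior is Normal; its mode equals its mean, the precision-weighted average.
Prior precision 1/σ₀² = 1/25 = 0.04; data precision n/σ² = 5/16 = 0.3125.
θ̂ = (0.04·9 + 0.3125·7.58) / (0.04 + 0.3125) = 2.72875/0.3525 = 2183/282 ≈ 7.7411.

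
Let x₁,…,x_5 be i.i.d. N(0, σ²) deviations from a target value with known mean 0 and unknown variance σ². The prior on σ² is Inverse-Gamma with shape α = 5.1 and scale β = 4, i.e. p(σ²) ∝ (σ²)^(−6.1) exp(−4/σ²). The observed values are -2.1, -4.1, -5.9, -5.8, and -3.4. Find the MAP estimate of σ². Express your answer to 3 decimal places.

Sum of squared deviations about the known mean: SS = (-2.1−0)² + (-4.1−0)² + (-5.9−0)² + (-5.8−0)² + (-3.4−0)² = 101.23.
The Normal likelihood contributes (σ²)^(−n/2) exp(−SS/(2σ²)), so the posterior is Inverse-Gamma(α + n/2, β + SS/2) = Inverse-Gamma(7.6, 54.615).
The mode of Inverse-Gamma(a, b) is b/(a+1) = 54.615/8.6 ≈ 6.351.

σ̂²_MAP = 6.351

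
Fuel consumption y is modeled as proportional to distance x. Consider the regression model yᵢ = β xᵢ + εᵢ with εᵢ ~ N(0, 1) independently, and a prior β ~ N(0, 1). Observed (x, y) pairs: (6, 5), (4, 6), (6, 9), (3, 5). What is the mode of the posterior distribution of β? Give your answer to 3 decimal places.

log p(β | y) = −Σ(yᵢ − βxᵢ)²/(2·1) − β²/(2·1) + const.
Setting the derivative to zero: Σxᵢ(yᵢ − βxᵢ)/1 − β/1 = 0, so β = Σxᵢyᵢ / (Σxᵢ² + σ²/τ²).
Σxᵢyᵢ = 6·5 + 4·6 + 6·9 + 3·5 = 123; Σxᵢ² = 97; σ²/τ² = 1.
β̂_MAP = 123 / (97 + 1) = 123/98 ≈ 1.255.

β̂_MAP = 1.255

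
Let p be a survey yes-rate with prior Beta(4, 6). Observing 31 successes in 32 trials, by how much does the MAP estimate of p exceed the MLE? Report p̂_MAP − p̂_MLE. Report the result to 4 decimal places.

MAP − MLE = -0.1188

Posterior is Beta(35, 7); MAP = (35−1)/(42−2) = 34/40 ≈ 0.85000.
MLE ignores the prior: p̂_MLE = k/n = 31/32 ≈ 0.96875.
Difference = 34/40 − 31/32 = -19/160 ≈ -0.1188.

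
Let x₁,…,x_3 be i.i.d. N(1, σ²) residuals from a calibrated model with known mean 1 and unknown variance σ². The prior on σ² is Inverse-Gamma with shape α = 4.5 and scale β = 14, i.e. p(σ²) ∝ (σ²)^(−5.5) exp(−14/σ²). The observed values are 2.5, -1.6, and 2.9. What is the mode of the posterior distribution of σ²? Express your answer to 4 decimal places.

σ̂²_MAP = 2.9014

Sum of squared deviations about the known mean: SS = (2.5−1)² + (-1.6−1)² + (2.9−1)² = 12.62.
The Normal likelihood contributes (σ²)^(−n/2) exp(−SS/(2σ²)), so the posterior is Inverse-Gamma(α + n/2, β + SS/2) = Inverse-Gamma(6, 20.31).
The mode of Inverse-Gamma(a, b) is b/(a+1) = 20.31/7 ≈ 2.9014.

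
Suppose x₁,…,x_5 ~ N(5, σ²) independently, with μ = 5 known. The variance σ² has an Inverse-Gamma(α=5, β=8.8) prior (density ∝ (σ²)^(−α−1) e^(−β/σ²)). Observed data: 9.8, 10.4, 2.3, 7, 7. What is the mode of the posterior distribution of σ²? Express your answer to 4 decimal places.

σ̂²_MAP = 5.0053

Sum of squared deviations about the known mean: SS = (9.8−5)² + (10.4−5)² + (2.3−5)² + (7−5)² + (7−5)² = 67.49.
The Normal likelihood contributes (σ²)^(−n/2) exp(−SS/(2σ²)), so the posterior is Inverse-Gamma(α + n/2, β + SS/2) = Inverse-Gamma(7.5, 42.545).
The mode of Inverse-Gamma(a, b) is b/(a+1) = 42.545/8.5 ≈ 5.0053.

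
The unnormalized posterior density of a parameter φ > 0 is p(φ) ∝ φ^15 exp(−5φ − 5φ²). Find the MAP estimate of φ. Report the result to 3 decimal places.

ℓ'(φ) = 15/φ − 5 − 10φ. Setting this to zero and multiplying by φ: 10φ² + 5φ − 15 = 0.
φ = (−5 + √(5² + 4·10·15)) / (2·10) = (−5 + √625) / 20 = (−5 + 25)/20 = 1.
ℓ''(φ) = −15/φ² − 10 < 0, confirming a maximum.

φ̂_MAP = 1.000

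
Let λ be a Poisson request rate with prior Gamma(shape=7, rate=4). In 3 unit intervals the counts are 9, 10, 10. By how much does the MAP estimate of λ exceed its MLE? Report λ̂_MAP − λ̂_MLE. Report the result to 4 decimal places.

MAP − MLE = -4.6667

Σxᵢ = 29. Posterior is Gamma(36, 7); MAP = (36−1)/7 = 35/7 ≈ 5.00000.
MLE = x̄ = 29/3 ≈ 9.66667.
Difference = 35/7 − 29/3 = -14/3 ≈ -4.6667.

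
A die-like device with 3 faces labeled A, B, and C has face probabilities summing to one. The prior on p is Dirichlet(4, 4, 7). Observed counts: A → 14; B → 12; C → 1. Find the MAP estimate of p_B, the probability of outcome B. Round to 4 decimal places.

MAP estimate of p_B = 0.3846

The posterior is Dirichlet(αᵢ + nᵢ) = Dirichlet(18, 16, 8).
For a Dirichlet(a₁,…,a_K) with all aᵢ > 1, the mode has j-th component (aⱼ − 1)/(Σaᵢ − K).
Here Σaᵢ = 42 and K = 3, so p_B = (16 − 1)/(42 − 3) = 15/39 ≈ 0.3846.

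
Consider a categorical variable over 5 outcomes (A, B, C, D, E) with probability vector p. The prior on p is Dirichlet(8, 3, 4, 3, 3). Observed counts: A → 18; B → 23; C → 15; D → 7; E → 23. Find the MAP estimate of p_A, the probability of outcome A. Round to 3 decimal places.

The posterior is Dirichlet(αᵢ + nᵢ) = Dirichlet(26, 26, 19, 10, 26).
For a Dirichlet(a₁,…,a_K) with all aᵢ > 1, the mode has j-th component (aⱼ − 1)/(Σaᵢ − K).
Here Σaᵢ = 107 and K = 5, so p_A = (26 − 1)/(107 − 5) = 25/102 ≈ 0.245.

MAP estimate of p_A = 0.245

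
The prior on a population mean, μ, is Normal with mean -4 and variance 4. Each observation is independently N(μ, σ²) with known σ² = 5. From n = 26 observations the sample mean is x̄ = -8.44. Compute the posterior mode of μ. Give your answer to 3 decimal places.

n = 26, x̄ = -8.44.
For a Normal prior and Normal likelihood with known variance, the posterior is Normal; its mode equals its mean, the precision-weighted average.
Prior precision 1/σ₀² = 1/4 = 0.25; data precision n/σ² = 26/5 = 5.2.
μ̂ = (0.25·(-4) + 5.2·(-8.44)) / (0.25 + 5.2) = (-44.888)/5.45 = -22444/2725 ≈ -8.236.

μ̂_MAP = -8.236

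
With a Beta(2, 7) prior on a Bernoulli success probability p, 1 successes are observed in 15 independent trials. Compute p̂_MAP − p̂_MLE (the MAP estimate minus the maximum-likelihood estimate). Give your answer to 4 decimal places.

MAP − MLE = 0.0242

Posterior is Beta(3, 21); MAP = (3−1)/(24−2) = 2/22 ≈ 0.09091.
MLE ignores the prior: p̂_MLE = k/n = 1/15 ≈ 0.06667.
Difference = 2/22 − 1/15 = 4/165 ≈ 0.0242.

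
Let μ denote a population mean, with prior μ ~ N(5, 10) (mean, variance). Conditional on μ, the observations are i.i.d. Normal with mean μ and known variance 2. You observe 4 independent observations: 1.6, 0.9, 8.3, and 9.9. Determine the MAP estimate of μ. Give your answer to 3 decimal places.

μ̂_MAP = 5.167

n = 4; x̄ = (1.6 + 0.9 + 8.3 + 9.9)/4 = 20.7/4 = 5.175.
For a Normal prior and Normal likelihood with known variance, the posterior is Normal; its mode equals its mean, the precision-weighted average.
Prior precision 1/σ₀² = 1/10 = 0.1; data precision n/σ² = 4/2 = 2.
μ̂ = (0.1·5 + 2·5.175) / (0.1 + 2) = 10.85/2.1 = 31/6 ≈ 5.167.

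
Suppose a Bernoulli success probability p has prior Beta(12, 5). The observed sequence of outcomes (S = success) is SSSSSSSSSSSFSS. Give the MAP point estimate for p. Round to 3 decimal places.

p̂_MAP = 0.828

Prior: Beta(12, 5).
Data: 13 successes in 14 trials (from the sequence). The binomial likelihood contributes p^13(1−p)^1, so the posterior is Beta(12+13, 5+1) = Beta(25, 6).
For Beta(a, b) with a, b > 1 the mode is (a−1)/(a+b−2) = 24/29 ≈ 0.828.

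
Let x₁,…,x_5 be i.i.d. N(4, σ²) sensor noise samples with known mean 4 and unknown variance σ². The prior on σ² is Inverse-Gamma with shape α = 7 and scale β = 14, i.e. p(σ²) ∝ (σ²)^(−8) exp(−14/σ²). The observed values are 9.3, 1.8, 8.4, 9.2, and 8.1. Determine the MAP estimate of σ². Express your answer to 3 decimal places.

Sum of squared deviations about the known mean: SS = (9.3−4)² + (1.8−4)² + (8.4−4)² + (9.2−4)² + (8.1−4)² = 96.14.
The Normal likelihood contributes (σ²)^(−n/2) exp(−SS/(2σ²)), so the posterior is Inverse-Gamma(α + n/2, β + SS/2) = Inverse-Gamma(9.5, 62.07).
The mode of Inverse-Gamma(a, b) is b/(a+1) = 62.07/10.5 ≈ 5.911.

σ̂²_MAP = 5.911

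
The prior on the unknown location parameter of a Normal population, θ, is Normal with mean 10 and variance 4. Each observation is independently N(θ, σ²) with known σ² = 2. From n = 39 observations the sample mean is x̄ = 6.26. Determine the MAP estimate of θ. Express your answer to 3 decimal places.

n = 39, x̄ = 6.26.
For a Normal prior and Normal likelihood with known variance, the posterior is Normal; its mode equals its mean, the precision-weighted average.
Prior precision 1/σ₀² = 1/4 = 0.25; data precision n/σ² = 39/2 = 19.5.
θ̂ = (0.25·10 + 19.5·6.26) / (0.25 + 19.5) = 124.57/19.75 = 12457/1975 ≈ 6.307.

θ̂_MAP = 6.307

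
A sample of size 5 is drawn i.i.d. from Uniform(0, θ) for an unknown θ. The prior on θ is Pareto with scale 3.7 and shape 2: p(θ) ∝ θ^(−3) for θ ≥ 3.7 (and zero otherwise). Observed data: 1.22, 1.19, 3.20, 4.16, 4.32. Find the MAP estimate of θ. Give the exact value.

θ̂_MAP = 4.32

The Uniform(0, θ) likelihood is θ^(−n) for θ ≥ max(xᵢ), zero otherwise. Here max(xᵢ) = 4.32.
Posterior ∝ θ^(−3) · θ^(−5) = θ^(−8) on θ ≥ max(3.7, 4.32) = 4.32.
This density is strictly decreasing in θ, so the posterior mode lies at the lower boundary of the support.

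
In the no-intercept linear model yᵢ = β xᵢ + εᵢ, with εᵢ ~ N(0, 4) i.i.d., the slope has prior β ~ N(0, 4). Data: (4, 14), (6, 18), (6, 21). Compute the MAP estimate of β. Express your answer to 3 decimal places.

β̂_MAP = 3.258

log p(β | y) = −Σ(yᵢ − βxᵢ)²/(2·4) − β²/(2·4) + const.
Setting the derivative to zero: Σxᵢ(yᵢ − βxᵢ)/4 − β/4 = 0, so β = Σxᵢyᵢ / (Σxᵢ² + σ²/τ²).
Σxᵢyᵢ = 4·14 + 6·18 + 6·21 = 290; Σxᵢ² = 88; σ²/τ² = 1.
β̂_MAP = 290 / (88 + 1) = 290/89 ≈ 3.258.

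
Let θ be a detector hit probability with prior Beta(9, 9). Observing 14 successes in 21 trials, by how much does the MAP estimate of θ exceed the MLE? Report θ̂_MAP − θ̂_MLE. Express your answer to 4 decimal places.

Posterior is Beta(23, 16); MAP = (23−1)/(39−2) = 22/37 ≈ 0.59459.
MLE ignores the prior: θ̂_MLE = k/n = 14/21 ≈ 0.66667.
Difference = 22/37 − 14/21 = -8/111 ≈ -0.0721.

MAP − MLE = -0.0721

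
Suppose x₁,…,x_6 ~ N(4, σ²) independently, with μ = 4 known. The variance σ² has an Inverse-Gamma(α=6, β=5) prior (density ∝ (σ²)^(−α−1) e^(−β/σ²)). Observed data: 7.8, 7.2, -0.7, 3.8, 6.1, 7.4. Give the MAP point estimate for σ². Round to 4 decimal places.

σ̂²_MAP = 3.6390

Sum of squared deviations about the known mean: SS = (7.8−4)² + (7.2−4)² + (-0.7−4)² + (3.8−4)² + (6.1−4)² + (7.4−4)² = 62.78.
The Normal likelihood contributes (σ²)^(−n/2) exp(−SS/(2σ²)), so the posterior is Inverse-Gamma(α + n/2, β + SS/2) = Inverse-Gamma(9, 36.39).
The mode of Inverse-Gamma(a, b) is b/(a+1) = 36.39/10 ≈ 3.6390.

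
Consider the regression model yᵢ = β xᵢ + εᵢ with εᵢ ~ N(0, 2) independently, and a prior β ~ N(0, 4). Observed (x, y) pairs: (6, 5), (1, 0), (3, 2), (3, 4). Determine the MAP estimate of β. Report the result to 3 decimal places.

log p(β | y) = −Σ(yᵢ − βxᵢ)²/(2·2) − β²/(2·4) + const.
Setting the derivative to zero: Σxᵢ(yᵢ − βxᵢ)/2 − β/4 = 0, so β = Σxᵢyᵢ / (Σxᵢ² + σ²/τ²).
Σxᵢyᵢ = 6·5 + 1·0 + 3·2 + 3·4 = 48; Σxᵢ² = 55; σ²/τ² = 0.5.
β̂_MAP = 48 / (55 + 0.5) = 48/55.5 ≈ 0.865.

β̂_MAP = 0.865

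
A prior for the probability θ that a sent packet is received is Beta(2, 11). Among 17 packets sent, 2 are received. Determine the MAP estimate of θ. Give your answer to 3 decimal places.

θ̂_MAP = 0.107

Prior: Beta(2, 11).
Data: 2 successes in 17 trials. The binomial likelihood contributes θ^2(1−θ)^15, so the posterior is Beta(2+2, 11+15) = Beta(4, 26).
For Beta(a, b) with a, b > 1 the mode is (a−1)/(a+b−2) = 3/28 ≈ 0.107.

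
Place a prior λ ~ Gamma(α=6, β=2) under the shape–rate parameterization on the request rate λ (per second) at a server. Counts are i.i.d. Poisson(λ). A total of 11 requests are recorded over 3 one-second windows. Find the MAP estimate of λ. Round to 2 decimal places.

λ̂_MAP = 3.20

Σxᵢ = 11, n = 3.
Posterior ∝ λ^5e^(−2λ) · λ^11e^(−3λ) = λ^16e^(−5λ), i.e. Gamma(shape=17, rate=5).
The mode of a Gamma(a, b) with a ≥ 1 (shape–rate) is (a−1)/b = 16/5 ≈ 3.20.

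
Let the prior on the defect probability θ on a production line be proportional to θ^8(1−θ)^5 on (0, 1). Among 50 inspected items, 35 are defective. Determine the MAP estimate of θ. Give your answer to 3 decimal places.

The prior density ∝ θ^8(1−θ)^5 is the kernel of Beta(9, 6).
Data: 35 successes in 50 trials. The binomial likelihood contributes θ^35(1−θ)^15, so the posterior is Beta(9+35, 6+15) = Beta(44, 21).
For Beta(a, b) with a, b > 1 the mode is (a−1)/(a+b−2) = 43/63 ≈ 0.683.

θ̂_MAP = 0.683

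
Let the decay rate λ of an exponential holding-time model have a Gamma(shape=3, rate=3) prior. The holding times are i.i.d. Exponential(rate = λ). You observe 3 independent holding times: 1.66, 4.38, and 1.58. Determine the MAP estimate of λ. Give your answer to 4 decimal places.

The Exponential(rate=λ) likelihood is ∝ λ^n e^(−λΣtᵢ). Here n = 3 and Σtᵢ = 1.66 + 4.38 + 1.58 = 7.62.
Posterior ∝ λ^2e^(−3λ) · λ^3e^(−7.62λ) = λ^5e^(−10.62λ), i.e. Gamma(6, 10.62).
Mode = (a−1)/b = 5/10.62 ≈ 0.4708.

λ̂_MAP = 0.4708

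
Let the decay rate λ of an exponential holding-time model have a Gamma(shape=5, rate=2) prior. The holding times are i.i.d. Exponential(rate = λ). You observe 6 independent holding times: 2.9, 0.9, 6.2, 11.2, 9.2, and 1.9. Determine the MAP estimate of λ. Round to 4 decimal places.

λ̂_MAP = 0.2915

The Exponential(rate=λ) likelihood is ∝ λ^n e^(−λΣtᵢ). Here n = 6 and Σtᵢ = 2.9 + 0.9 + 6.2 + 11.2 + 9.2 + 1.9 = 32.3.
Posterior ∝ λ^4e^(−2λ) · λ^6e^(−32.3λ) = λ^10e^(−34.3λ), i.e. Gamma(11, 34.3).
Mode = (a−1)/b = 10/34.3 ≈ 0.2915.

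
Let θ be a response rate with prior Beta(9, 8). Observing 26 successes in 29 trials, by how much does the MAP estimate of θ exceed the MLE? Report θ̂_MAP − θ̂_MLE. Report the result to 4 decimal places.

Posterior is Beta(35, 11); MAP = (35−1)/(46−2) = 34/44 ≈ 0.77273.
MLE ignores the prior: θ̂_MLE = k/n = 26/29 ≈ 0.89655.
Difference = 34/44 − 26/29 = -79/638 ≈ -0.1238.

MAP − MLE = -0.1238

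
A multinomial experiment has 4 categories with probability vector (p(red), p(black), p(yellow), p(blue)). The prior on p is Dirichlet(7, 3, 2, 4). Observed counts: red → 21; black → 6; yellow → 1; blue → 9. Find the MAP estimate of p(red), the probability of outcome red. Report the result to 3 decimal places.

The posterior is Dirichlet(αᵢ + nᵢ) = Dirichlet(28, 9, 3, 13).
For a Dirichlet(a₁,…,a_K) with all aᵢ > 1, the mode has j-th component (aⱼ − 1)/(Σaᵢ − K).
Here Σaᵢ = 53 and K = 4, so p(red) = (28 − 1)/(53 − 4) = 27/49 ≈ 0.551.

MAP estimate of p(red) = 0.551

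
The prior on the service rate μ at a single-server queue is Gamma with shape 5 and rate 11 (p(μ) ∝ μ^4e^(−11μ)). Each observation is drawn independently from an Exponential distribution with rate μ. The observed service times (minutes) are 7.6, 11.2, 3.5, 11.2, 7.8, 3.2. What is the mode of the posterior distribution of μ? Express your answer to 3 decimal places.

μ̂_MAP = 0.180

The Exponential(rate=μ) likelihood is ∝ μ^n e^(−μΣtᵢ). Here n = 6 and Σtᵢ = 7.6 + 11.2 + 3.5 + 11.2 + 7.8 + 3.2 = 44.5.
Posterior ∝ μ^4e^(−11μ) · μ^6e^(−44.5μ) = μ^10e^(−55.5μ), i.e. Gamma(11, 55.5).
Mode = (a−1)/b = 10/55.5 ≈ 0.180.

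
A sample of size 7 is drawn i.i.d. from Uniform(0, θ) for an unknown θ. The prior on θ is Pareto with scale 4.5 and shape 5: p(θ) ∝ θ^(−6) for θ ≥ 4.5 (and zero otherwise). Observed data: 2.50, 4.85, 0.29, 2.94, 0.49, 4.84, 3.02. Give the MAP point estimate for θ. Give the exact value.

θ̂_MAP = 4.85

The Uniform(0, θ) likelihood is θ^(−n) for θ ≥ max(xᵢ), zero otherwise. Here max(xᵢ) = 4.85.
Posterior ∝ θ^(−6) · θ^(−7) = θ^(−13) on θ ≥ max(4.5, 4.85) = 4.85.
This density is strictly decreasing in θ, so the posterior mode lies at the lower boundary of the support.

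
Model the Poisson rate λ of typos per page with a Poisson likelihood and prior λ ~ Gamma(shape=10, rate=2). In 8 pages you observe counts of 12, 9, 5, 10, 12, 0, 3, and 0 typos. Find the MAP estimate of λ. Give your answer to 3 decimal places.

λ̂_MAP = 6.000

Σxᵢ = 12+9+5+10+12+0+3+0 = 51, with n = 8.
Posterior ∝ λ^9e^(−2λ) · λ^51e^(−8λ) = λ^60e^(−10λ), i.e. Gamma(shape=61, rate=10).
The mode of a Gamma(a, b) with a ≥ 1 (shape–rate) is (a−1)/b = 60/10 ≈ 6.000.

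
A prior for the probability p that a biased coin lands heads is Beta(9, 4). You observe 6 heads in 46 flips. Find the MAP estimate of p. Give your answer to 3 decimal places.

Prior: Beta(9, 4).
Data: 6 successes in 46 trials. The binomial likelihood contributes p^6(1−p)^40, so the posterior is Beta(9+6, 4+40) = Beta(15, 44).
For Beta(a, b) with a, b > 1 the mode is (a−1)/(a+b−2) = 14/57 ≈ 0.246.

p̂_MAP = 0.246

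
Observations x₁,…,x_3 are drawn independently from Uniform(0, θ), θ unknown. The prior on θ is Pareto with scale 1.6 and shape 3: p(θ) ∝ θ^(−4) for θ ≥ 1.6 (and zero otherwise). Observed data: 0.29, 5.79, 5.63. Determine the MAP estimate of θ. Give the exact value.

The Uniform(0, θ) likelihood is θ^(−n) for θ ≥ max(xᵢ), zero otherwise. Here max(xᵢ) = 5.79.
Posterior ∝ θ^(−4) · θ^(−3) = θ^(−7) on θ ≥ max(1.6, 5.79) = 5.79.
This density is strictly decreasing in θ, so the posterior mode lies at the lower boundary of the support.

θ̂_MAP = 5.79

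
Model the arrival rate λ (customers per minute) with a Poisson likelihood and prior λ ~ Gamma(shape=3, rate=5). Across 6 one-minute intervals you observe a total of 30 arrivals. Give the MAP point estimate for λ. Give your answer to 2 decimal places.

Σxᵢ = 30, n = 6.
Posterior ∝ λ^2e^(−5λ) · λ^30e^(−6λ) = λ^32e^(−11λ), i.e. Gamma(shape=33, rate=11).
The mode of a Gamma(a, b) with a ≥ 1 (shape–rate) is (a−1)/b = 32/11 ≈ 2.91.

λ̂_MAP = 2.91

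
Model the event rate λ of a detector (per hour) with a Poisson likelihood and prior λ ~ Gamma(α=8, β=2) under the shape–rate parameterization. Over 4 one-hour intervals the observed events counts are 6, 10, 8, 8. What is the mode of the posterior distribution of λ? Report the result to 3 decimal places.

Σxᵢ = 6+10+8+8 = 32, with n = 4.
Posterior ∝ λ^7e^(−2λ) · λ^32e^(−4λ) = λ^39e^(−6λ), i.e. Gamma(shape=40, rate=6).
The mode of a Gamma(a, b) with a ≥ 1 (shape–rate) is (a−1)/b = 39/6 ≈ 6.500.

λ̂_MAP = 6.500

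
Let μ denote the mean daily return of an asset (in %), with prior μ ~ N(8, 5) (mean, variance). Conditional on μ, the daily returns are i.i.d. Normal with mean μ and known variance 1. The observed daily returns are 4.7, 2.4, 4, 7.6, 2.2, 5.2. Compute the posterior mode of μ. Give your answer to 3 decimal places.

n = 6; x̄ = (4.7 + 2.4 + 4 + 7.6 + 2.2 + 5.2)/6 = 26.1/6 = 4.35.
For a Normal prior and Normal likelihood with known variance, the posterior is Normal; its mode equals its mean, the precision-weighted average.
Prior precision 1/σ₀² = 1/5 = 0.2; data precision n/σ² = 6/1 = 6.
μ̂ = (0.2·8 + 6·4.35) / (0.2 + 6) = 27.7/6.2 = 277/62 ≈ 4.468.

μ̂_MAP = 4.468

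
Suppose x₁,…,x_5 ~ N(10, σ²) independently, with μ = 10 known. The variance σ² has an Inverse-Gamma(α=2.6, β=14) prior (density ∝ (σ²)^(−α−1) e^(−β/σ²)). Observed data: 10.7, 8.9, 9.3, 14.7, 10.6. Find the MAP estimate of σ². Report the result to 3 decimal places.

Sum of squared deviations about the known mean: SS = (10.7−10)² + (8.9−10)² + (9.3−10)² + (14.7−10)² + (10.6−10)² = 24.64.
The Normal likelihood contributes (σ²)^(−n/2) exp(−SS/(2σ²)), so the posterior is Inverse-Gamma(α + n/2, β + SS/2) = Inverse-Gamma(5.1, 26.32).
The mode of Inverse-Gamma(a, b) is b/(a+1) = 26.32/6.1 ≈ 4.315.

σ̂²_MAP = 4.315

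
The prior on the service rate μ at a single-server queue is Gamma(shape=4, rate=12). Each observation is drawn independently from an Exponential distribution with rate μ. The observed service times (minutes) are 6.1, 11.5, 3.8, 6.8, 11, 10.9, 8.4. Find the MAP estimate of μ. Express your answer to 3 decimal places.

The Exponential(rate=μ) likelihood is ∝ μ^n e^(−μΣtᵢ). Here n = 7 and Σtᵢ = 6.1 + 11.5 + 3.8 + 6.8 + 11 + 10.9 + 8.4 = 58.5.
Posterior ∝ μ^3e^(−12μ) · μ^7e^(−58.5μ) = μ^10e^(−70.5μ), i.e. Gamma(11, 70.5).
Mode = (a−1)/b = 10/70.5 ≈ 0.142.

μ̂_MAP = 0.142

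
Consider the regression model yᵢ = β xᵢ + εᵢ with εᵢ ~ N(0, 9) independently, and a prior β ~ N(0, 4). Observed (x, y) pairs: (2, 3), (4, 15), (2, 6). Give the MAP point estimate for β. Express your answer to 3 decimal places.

log p(β | y) = −Σ(yᵢ − βxᵢ)²/(2·9) − β²/(2·4) + const.
Setting the derivative to zero: Σxᵢ(yᵢ − βxᵢ)/9 − β/4 = 0, so β = Σxᵢyᵢ / (Σxᵢ² + σ²/τ²).
Σxᵢyᵢ = 2·3 + 4·15 + 2·6 = 78; Σxᵢ² = 24; σ²/τ² = 2.25.
β̂_MAP = 78 / (24 + 2.25) = 78/26.25 ≈ 2.971.

β̂_MAP = 2.971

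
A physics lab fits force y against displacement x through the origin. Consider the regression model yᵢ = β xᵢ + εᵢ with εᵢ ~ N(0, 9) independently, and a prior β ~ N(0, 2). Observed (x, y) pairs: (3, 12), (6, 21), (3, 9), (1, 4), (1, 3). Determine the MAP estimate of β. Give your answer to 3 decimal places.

log p(β | y) = −Σ(yᵢ − βxᵢ)²/(2·9) − β²/(2·2) + const.
Setting the derivative to zero: Σxᵢ(yᵢ − βxᵢ)/9 − β/2 = 0, so β = Σxᵢyᵢ / (Σxᵢ² + σ²/τ²).
Σxᵢyᵢ = 3·12 + 6·21 + 3·9 + 1·4 + 1·3 = 196; Σxᵢ² = 56; σ²/τ² = 4.5.
β̂_MAP = 196 / (56 + 4.5) = 196/60.5 ≈ 3.240.

β̂_MAP = 3.240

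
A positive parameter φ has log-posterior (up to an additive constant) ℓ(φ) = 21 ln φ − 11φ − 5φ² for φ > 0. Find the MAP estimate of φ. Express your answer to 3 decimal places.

ℓ'(φ) = 21/φ − 11 − 10φ. Setting this to zero and multiplying by φ: 10φ² + 11φ − 21 = 0.
φ = (−11 + √(11² + 4·10·21)) / (2·10) = (−11 + √961) / 20 = (−11 + 31)/20 = 1.
ℓ''(φ) = −21/φ² − 10 < 0, confirming a maximum.

φ̂_MAP = 1.000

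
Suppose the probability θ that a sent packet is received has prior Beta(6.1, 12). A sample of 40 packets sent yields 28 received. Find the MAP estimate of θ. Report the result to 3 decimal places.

Prior: Beta(6.1, 12).
Data: 28 successes in 40 trials. The binomial likelihood contributes θ^28(1−θ)^12, so the posterior is Beta(6.1+28, 12+12) = Beta(34.1, 24).
For Beta(a, b) with a, b > 1 the mode is (a−1)/(a+b−2) = 33.1/56.1 ≈ 0.590.

θ̂_MAP = 0.590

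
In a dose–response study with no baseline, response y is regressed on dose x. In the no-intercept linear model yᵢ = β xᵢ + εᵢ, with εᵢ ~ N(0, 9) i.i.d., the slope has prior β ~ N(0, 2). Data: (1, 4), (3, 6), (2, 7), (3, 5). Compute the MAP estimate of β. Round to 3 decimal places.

log p(β | y) = −Σ(yᵢ − βxᵢ)²/(2·9) − β²/(2·2) + const.
Setting the derivative to zero: Σxᵢ(yᵢ − βxᵢ)/9 − β/2 = 0, so β = Σxᵢyᵢ / (Σxᵢ² + σ²/τ²).
Σxᵢyᵢ = 1·4 + 3·6 + 2·7 + 3·5 = 51; Σxᵢ² = 23; σ²/τ² = 4.5.
β̂_MAP = 51 / (23 + 4.5) = 51/27.5 ≈ 1.855.

β̂_MAP = 1.855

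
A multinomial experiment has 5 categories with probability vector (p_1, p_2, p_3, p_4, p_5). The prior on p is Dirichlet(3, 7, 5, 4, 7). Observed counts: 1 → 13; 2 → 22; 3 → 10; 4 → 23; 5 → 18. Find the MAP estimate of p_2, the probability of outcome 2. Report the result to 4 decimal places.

The posterior is Dirichlet(αᵢ + nᵢ) = Dirichlet(16, 29, 15, 27, 25).
For a Dirichlet(a₁,…,a_K) with all aᵢ > 1, the mode has j-th component (aⱼ − 1)/(Σaᵢ − K).
Here Σaᵢ = 112 and K = 5, so p_2 = (29 − 1)/(112 − 5) = 28/107 ≈ 0.2617.

MAP estimate: 0.2617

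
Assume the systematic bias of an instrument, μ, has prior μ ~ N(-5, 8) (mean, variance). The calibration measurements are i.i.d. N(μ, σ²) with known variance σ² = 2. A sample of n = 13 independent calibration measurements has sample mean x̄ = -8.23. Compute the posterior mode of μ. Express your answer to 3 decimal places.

μ̂_MAP = -8.169

n = 13, x̄ = -8.23.
For a Normal prior and Normal likelihood with known variance, the posterior is Normal; its mode equals its mean, the precision-weighted average.
Prior precision 1/σ₀² = 1/8 = 0.125; data precision n/σ² = 13/2 = 6.5.
μ̂ = (0.125·(-5) + 6.5·(-8.23)) / (0.125 + 6.5) = (-54.12)/6.625 = -10824/1325 ≈ -8.169.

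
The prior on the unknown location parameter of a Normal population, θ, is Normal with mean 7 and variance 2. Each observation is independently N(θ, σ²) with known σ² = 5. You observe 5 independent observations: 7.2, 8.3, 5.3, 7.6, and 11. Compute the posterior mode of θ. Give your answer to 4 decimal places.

n = 5; x̄ = (7.2 + 8.3 + 5.3 + 7.6 + 11)/5 = 39.4/5 = 7.88.
For a Normal prior and Normal likelihood with known variance, the posterior is Normal; its mode equals its mean, the precision-weighted average.
Prior precision 1/σ₀² = 1/2 = 0.5; data precision n/σ² = 5/5 = 1.
θ̂ = (0.5·7 + 1·7.88) / (0.5 + 1) = 11.38/1.5 = 569/75 ≈ 7.5867.

θ̂_MAP = 7.5867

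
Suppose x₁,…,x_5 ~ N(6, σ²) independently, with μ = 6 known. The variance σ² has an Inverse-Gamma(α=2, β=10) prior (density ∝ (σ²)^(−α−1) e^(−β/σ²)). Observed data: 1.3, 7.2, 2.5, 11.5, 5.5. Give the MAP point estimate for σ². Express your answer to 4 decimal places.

σ̂²_MAP = 7.8436

Sum of squared deviations about the known mean: SS = (1.3−6)² + (7.2−6)² + (2.5−6)² + (11.5−6)² + (5.5−6)² = 66.28.
The Normal likelihood contributes (σ²)^(−n/2) exp(−SS/(2σ²)), so the posterior is Inverse-Gamma(α + n/2, β + SS/2) = Inverse-Gamma(4.5, 43.14).
The mode of Inverse-Gamma(a, b) is b/(a+1) = 43.14/5.5 ≈ 7.8436.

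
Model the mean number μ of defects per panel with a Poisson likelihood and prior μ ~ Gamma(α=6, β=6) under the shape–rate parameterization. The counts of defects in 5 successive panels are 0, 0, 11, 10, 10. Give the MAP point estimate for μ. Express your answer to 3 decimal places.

μ̂_MAP = 3.273

Σxᵢ = 0+0+11+10+10 = 31, with n = 5.
Posterior ∝ μ^5e^(−6μ) · μ^31e^(−5μ) = μ^36e^(−11μ), i.e. Gamma(shape=37, rate=11).
The mode of a Gamma(a, b) with a ≥ 1 (shape–rate) is (a−1)/b = 36/11 ≈ 3.273.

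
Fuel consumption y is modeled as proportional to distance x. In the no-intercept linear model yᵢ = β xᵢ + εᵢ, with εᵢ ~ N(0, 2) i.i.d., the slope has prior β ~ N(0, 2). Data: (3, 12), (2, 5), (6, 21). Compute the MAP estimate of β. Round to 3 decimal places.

β̂_MAP = 3.440

log p(β | y) = −Σ(yᵢ − βxᵢ)²/(2·2) − β²/(2·2) + const.
Setting the derivative to zero: Σxᵢ(yᵢ − βxᵢ)/2 − β/2 = 0, so β = Σxᵢyᵢ / (Σxᵢ² + σ²/τ²).
Σxᵢyᵢ = 3·12 + 2·5 + 6·21 = 172; Σxᵢ² = 49; σ²/τ² = 1.
β̂_MAP = 172 / (49 + 1) = 172/50 ≈ 3.440.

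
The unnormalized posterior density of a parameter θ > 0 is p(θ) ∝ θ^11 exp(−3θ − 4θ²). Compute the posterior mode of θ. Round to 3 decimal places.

ℓ'(θ) = 11/θ − 3 − 8θ. Setting this to zero and multiplying by θ: 8θ² + 3θ − 11 = 0.
θ = (−3 + √(3² + 4·8·11)) / (2·8) = (−3 + √361) / 16 = (−3 + 19)/16 = 1.
ℓ''(θ) = −11/θ² − 8 < 0, confirming a maximum.

θ̂_MAP = 1.000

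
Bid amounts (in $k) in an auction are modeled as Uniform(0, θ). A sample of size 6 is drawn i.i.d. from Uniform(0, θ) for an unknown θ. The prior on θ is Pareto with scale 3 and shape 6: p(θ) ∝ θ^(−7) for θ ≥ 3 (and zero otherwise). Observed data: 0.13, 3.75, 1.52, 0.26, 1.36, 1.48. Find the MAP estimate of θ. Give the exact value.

The Uniform(0, θ) likelihood is θ^(−n) for θ ≥ max(xᵢ), zero otherwise. Here max(xᵢ) = 3.75.
Posterior ∝ θ^(−7) · θ^(−6) = θ^(−13) on θ ≥ max(3, 3.75) = 3.75.
This density is strictly decreasing in θ, so the posterior mode lies at the lower boundary of the support.

θ̂_MAP = 3.75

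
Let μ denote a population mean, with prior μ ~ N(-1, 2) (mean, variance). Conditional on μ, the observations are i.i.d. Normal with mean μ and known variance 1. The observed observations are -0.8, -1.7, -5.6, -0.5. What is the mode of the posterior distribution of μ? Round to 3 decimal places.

μ̂_MAP = -2.022

n = 4; x̄ = ((-0.8) + (-1.7) + (-5.6) + (-0.5))/4 = -8.6/4 = -2.15.
For a Normal prior and Normal likelihood with known variance, the posterior is Normal; its mode equals its mean, the precision-weighted average.
Prior precision 1/σ₀² = 1/2 = 0.5; data precision n/σ² = 4/1 = 4.
μ̂ = (0.5·(-1) + 4·(-2.15)) / (0.5 + 4) = (-9.1)/4.5 = -91/45 ≈ -2.022.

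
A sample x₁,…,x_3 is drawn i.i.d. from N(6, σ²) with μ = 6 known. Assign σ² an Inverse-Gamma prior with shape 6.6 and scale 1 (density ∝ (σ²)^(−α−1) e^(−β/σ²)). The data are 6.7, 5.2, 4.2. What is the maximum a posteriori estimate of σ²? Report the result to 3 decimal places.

Sum of squared deviations about the known mean: SS = (6.7−6)² + (5.2−6)² + (4.2−6)² = 4.37.
The Normal likelihood contributes (σ²)^(−n/2) exp(−SS/(2σ²)), so the posterior is Inverse-Gamma(α + n/2, β + SS/2) = Inverse-Gamma(8.1, 3.185).
The mode of Inverse-Gamma(a, b) is b/(a+1) = 3.185/9.1 ≈ 0.350.

σ̂²_MAP = 0.350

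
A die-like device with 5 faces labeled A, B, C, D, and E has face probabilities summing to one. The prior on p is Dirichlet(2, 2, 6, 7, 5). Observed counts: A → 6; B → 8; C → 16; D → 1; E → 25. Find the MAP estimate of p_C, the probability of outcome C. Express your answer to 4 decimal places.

MAP estimate of p_C = 0.2877

The posterior is Dirichlet(αᵢ + nᵢ) = Dirichlet(8, 10, 22, 8, 30).
For a Dirichlet(a₁,…,a_K) with all aᵢ > 1, the mode has j-th component (aⱼ − 1)/(Σaᵢ − K).
Here Σaᵢ = 78 and K = 5, so p_C = (22 − 1)/(78 − 5) = 21/73 ≈ 0.2877.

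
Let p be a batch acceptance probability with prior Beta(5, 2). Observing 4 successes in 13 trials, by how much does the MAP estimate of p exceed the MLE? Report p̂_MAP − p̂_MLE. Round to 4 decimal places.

Posterior is Beta(9, 11); MAP = (9−1)/(20−2) = 8/18 ≈ 0.44444.
MLE ignores the prior: p̂_MLE = k/n = 4/13 ≈ 0.30769.
Difference = 8/18 − 4/13 = 16/117 ≈ 0.1368.

MAP − MLE = 0.1368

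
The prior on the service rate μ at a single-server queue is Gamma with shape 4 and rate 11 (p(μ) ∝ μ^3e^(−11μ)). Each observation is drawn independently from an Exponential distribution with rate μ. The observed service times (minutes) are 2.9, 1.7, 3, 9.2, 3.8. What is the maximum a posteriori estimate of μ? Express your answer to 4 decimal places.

μ̂_MAP = 0.2532

The Exponential(rate=μ) likelihood is ∝ μ^n e^(−μΣtᵢ). Here n = 5 and Σtᵢ = 2.9 + 1.7 + 3 + 9.2 + 3.8 = 20.6.
Posterior ∝ μ^3e^(−11μ) · μ^5e^(−20.6μ) = μ^8e^(−31.6μ), i.e. Gamma(9, 31.6).
Mode = (a−1)/b = 8/31.6 ≈ 0.2532.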